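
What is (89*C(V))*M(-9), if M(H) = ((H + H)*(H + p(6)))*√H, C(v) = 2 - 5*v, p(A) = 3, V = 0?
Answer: 57672*I ≈ 57672.0*I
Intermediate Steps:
M(H) = 2*H^(3/2)*(3 + H) (M(H) = ((H + H)*(H + 3))*√H = ((2*H)*(3 + H))*√H = (2*H*(3 + H))*√H = 2*H^(3/2)*(3 + H))
(89*C(V))*M(-9) = (89*(2 - 5*0))*(2*(-9)^(3/2)*(3 - 9)) = (89*(2 + 0))*(2*(-27*I)*(-6)) = (89*2)*(324*I) = 178*(324*I) = 57672*I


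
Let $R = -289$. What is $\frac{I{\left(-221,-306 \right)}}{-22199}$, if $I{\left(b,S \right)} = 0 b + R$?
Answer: $\frac{289}{22199} \approx 0.013019$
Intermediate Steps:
$I{\left(b,S \right)} = -289$ ($I{\left(b,S \right)} = 0 b - 289 = 0 - 289 = -289$)
$\frac{I{\left(-221,-306 \right)}}{-22199} = - \frac{289}{-22199} = \left(-289\right) \left(- \frac{1}{22199}\right) = \frac{289}{22199}$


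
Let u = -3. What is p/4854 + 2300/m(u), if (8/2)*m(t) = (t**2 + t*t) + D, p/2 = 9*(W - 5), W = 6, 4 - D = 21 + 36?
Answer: -1488539/5663 ≈ -262.85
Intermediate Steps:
D = -53 (D = 4 - (21 + 36) = 4 - 1*57 = 4 - 57 = -53)
p = 18 (p = 2*(9*(6 - 5)) = 2*(9*1) = 2*9 = 18)
m(t) = -53/4 + t**2/2 (m(t) = ((t**2 + t*t) - 53)/4 = ((t**2 + t**2) - 53)/4 = (2*t**2 - 53)/4 = (-53 + 2*t**2)/4 = -53/4 + t**2/2)
p/4854 + 2300/m(u) = 18/4854 + 2300/(-53/4 + (1/2)*(-3)**2) = 18*(1/4854) + 2300/(-53/4 + (1/2)*9) = 3/809 + 2300/(-53/4 + 9/2) = 3/809 + 2300/(-35/4) = 3/809 + 2300*(-4/35) = 3/809 - 1840/7 = -1488539/5663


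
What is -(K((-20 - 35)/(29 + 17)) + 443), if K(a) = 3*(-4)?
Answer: -431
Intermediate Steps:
K(a) = -12
-(K((-20 - 35)/(29 + 17)) + 443) = -(-12 + 443) = -1*431 = -431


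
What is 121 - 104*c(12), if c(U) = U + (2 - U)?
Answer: -87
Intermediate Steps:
c(U) = 2
121 - 104*c(12) = 121 - 104*2 = 121 - 208 = -87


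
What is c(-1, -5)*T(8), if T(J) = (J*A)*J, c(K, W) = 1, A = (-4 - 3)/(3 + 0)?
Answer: -448/3 ≈ -149.33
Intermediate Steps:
A = -7/3 ≈ -2.3333
T(J) = -7*J²/3 (T(J) = (J*(-7/3))*J = (-7*J/3)*J = -7*J²/3)
c(-1, -5)*T(8) = 1*(-7/3*8²) = 1*(-7/3*64) = 1*(-448/3) = -448/3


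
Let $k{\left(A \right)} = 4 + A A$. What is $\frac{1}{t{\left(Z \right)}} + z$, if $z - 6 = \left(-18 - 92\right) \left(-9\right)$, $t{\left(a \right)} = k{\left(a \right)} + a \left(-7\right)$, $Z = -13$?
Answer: $\frac{262945}{264} \approx 996.0$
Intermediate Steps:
$k{\left(A \right)} = 4 + A^{2}$
$t{\left(a \right)} = 4 + a^{2} - 7 a$ ($t{\left(a \right)} = \left(4 + a^{2}\right) + a \left(-7\right) = \left(4 + a^{2}\right) - 7 a = 4 + a^{2} - 7 a$)
$z = 996$ ($z = 6 + \left(-18 - 92\right) \left(-9\right) = 6 - -990 = 6 + 990 = 996$)
$\frac{1}{t{\left(Z \right)}} + z = \frac{1}{4 + \left(-13\right)^{2} - -91} + 996 = \frac{1}{4 + 169 + 91} + 996 = \frac{1}{264} + 996 = \frac{262945}{264}$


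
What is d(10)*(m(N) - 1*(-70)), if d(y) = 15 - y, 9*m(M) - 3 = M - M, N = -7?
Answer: 1055/3 ≈ 351.67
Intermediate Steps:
m(M) = ⅓ (m(M) = ⅓ + (M - M)/9 = ⅓ + (⅑)*0 = ⅓ + 0 = ⅓)
d(10)*(m(N) - 1*(-70)) = (15 - 1*10)*(⅓ - 1*(-70)) = (15 - 10)*(⅓ + 70) = 5*(211/3) = 1055/3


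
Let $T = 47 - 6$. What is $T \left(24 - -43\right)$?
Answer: $2747$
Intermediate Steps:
$T = 41$ ($T = 47 - 6 = 41$)
$T \left(24 - -43\right) = 41 \left(24 - -43\right) = 41 \left(24 + 43\right) = 41 \cdot 67 = 2747$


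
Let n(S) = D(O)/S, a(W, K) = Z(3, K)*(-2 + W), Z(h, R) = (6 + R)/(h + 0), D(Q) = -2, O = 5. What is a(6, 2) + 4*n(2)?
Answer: 20/3 ≈ 6.6667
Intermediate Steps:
Z(h, R) = (6 + R)/h
a(W, K) = (-2 + W)*(2 + K/3) (a(W, K) = ((6 + K)/3)*(-2 + W) = (2 + K/3)*(-2 + W) = (-2 + W)*(2 + K/3))
n(S) = -2/S
a(6, 2) + 4*n(2) = (-2 + 6)*(6 + 2)/3 + 4*(-2/2) = (⅓)*4*8 + 4*(-2*½) = 32/3 + 4*(-1) = 32/3 - 4 = 20/3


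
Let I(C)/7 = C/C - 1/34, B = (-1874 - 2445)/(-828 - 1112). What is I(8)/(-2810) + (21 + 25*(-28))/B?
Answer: -17978859727/58948180 ≈ -304.99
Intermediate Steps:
B = 4319/1940 (B = -4319/(-1940) = -4319*(-1/1940) = 4319/1940 ≈ 2.2263)
I(C) = 231/34 (I(C) = 7*(C/C - 1/34) = 7*(1 - 1*1/34) = 7*(1 - 1/34) = 7*(33/34) = 231/34)
I(8)/(-2810) + (21 + 25*(-28))/B = (231/34)/(-2810) + (21 + 25*(-28))/(4319/1940) = (231/34)*(-1/2810) + (21 - 700)*(1940/4319) = -231/95540 - 679*1940/4319 = -231/95540 - 188180/617 = -17978859727/58948180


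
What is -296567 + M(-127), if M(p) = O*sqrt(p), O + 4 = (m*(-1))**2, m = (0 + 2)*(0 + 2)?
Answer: -296567 + 12*I*sqrt(127) ≈ -2.9657e+5 + 135.23*I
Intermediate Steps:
m = 4 (m = 2*2 = 4)
O = 12 (O = -4 + (4*(-1))**2 = -4 + (-4)**2 = -4 + 16 = 12)
M(p) = 12*sqrt(p)
-296567 + M(-127) = -296567 + 12*sqrt(-127) = -296567 + 12*(I*sqrt(127)) = -296567 + 12*I*sqrt(127)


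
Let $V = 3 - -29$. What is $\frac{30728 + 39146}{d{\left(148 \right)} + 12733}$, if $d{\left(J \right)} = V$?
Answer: $\frac{3038}{555} \approx 5.4739$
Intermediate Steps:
$V = 32$ ($V = 3 + 29 = 32$)
$d{\left(J \right)} = 32$
$\frac{30728 + 39146}{d{\left(148 \right)} + 12733} = \frac{30728 + 39146}{32 + 12733} = \frac{69874}{12765} = 69874 \cdot \frac{1}{12765} = \frac{3038}{555}$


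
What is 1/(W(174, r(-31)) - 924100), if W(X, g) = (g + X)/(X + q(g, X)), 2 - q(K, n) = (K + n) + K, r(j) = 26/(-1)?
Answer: -27/24950626 ≈ -1.0821e-6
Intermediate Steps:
r(j) = -26 (r(j) = 26*(-1) = -26)
q(K, n) = 2 - n - 2*K (q(K, n) = 2 - ((K + n) + K) = 2 - (n + 2*K) = 2 + (-n - 2*K) = 2 - n - 2*K)
W(X, g) = (X + g)/(2 - 2*g) (W(X, g) = (g + X)/(X + (2 - X - 2*g)) = (X + g)/(2 - 2*g))
1/(W(174, r(-31)) - 924100) = 1/((-1*174 - 1*(-26))/(2*(-1 - 26)) - 924100) = 1/((½)*(-174 + 26)/(-27) - 924100) = 1/((½)*(-1/27)*(-148) - 924100) = 1/(74/27 - 924100) = 1/(-24950626/27) = -27/24950626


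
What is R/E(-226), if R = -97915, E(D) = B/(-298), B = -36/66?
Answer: -160482685/3 ≈ -5.3494e+7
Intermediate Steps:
B = -6/11 (B = -36*1/66 = -6/11 ≈ -0.54545)
E(D) = 3/1639 (E(D) = -6/11/(-298) = -6/11*(-1/298) = 3/1639)
R/E(-226) = -97915/3/1639 = -97915*1639/3 = -160482685/3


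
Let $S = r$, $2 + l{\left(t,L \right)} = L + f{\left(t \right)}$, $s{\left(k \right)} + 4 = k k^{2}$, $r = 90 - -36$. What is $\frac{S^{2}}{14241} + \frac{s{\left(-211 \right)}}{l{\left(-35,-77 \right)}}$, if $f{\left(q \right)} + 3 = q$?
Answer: $\frac{44593628609}{555399} \approx 80291.0$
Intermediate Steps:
$f{\left(q \right)} = -3 + q$
$r = 126$ ($r = 90 + 36 = 126$)
$s{\left(k \right)} = -4 + k^{3}$ ($s{\left(k \right)} = -4 + k k^{2} = -4 + k^{3}$)
$l{\left(t,L \right)} = -5 + L + t$ ($l{\left(t,L \right)} = -2 + \left(L + \left(-3 + t\right)\right) = -2 + \left(-3 + L + t\right) = -5 + L + t$)
$S = 126$
$\frac{S^{2}}{14241} + \frac{s{\left(-211 \right)}}{l{\left(-35,-77 \right)}} = \frac{126^{2}}{14241} + \frac{-4 + \left(-211\right)^{3}}{-5 - 77 - 35} = 15876 \cdot \frac{1}{14241} + \frac{-4 - 9393931}{-117} = \frac{5292}{4747} - - \frac{9393935}{117} = \frac{5292}{4747} + \frac{9393935}{117} = \frac{44593628609}{555399}$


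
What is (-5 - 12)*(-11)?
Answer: 187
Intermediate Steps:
(-5 - 12)*(-11) = -17*(-11) = 187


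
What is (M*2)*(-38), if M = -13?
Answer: 988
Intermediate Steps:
(M*2)*(-38) = -13*2*(-38) = -26*(-38) = 988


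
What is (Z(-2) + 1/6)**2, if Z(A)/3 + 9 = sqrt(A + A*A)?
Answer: 26569/36 - 161*sqrt(2) ≈ 510.34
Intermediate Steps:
Z(A) = -27 + 3*sqrt(A + A**2) (Z(A) = -27 + 3*sqrt(A + A*A) = -27 + 3*sqrt(A + A**2))
(Z(-2) + 1/6)**2 = ((-27 + 3*sqrt(-2*(1 - 2))) + 1/6)**2 = ((-27 + 3*sqrt(-2*(-1))) + 1/6)**2 = ((-27 + 3*sqrt(2)) + 1/6)**2 = (-161/6 + 3*sqrt(2))**2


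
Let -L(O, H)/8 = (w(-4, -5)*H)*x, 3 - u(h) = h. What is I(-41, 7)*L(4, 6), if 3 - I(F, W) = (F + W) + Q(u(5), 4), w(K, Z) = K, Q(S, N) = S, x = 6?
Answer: 44928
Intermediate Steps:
u(h) = 3 - h
I(F, W) = 5 - F - W (I(F, W) = 3 - ((F + W) + (3 - 1*5)) = 3 - ((F + W) + (3 - 5)) = 3 - ((F + W) - 2) = 3 - (-2 + F + W) = 3 + (2 - F - W) = 5 - F - W)
L(O, H) = 192*H (L(O, H) = -8*(-4*H)*6 = -(-192)*H = 192*H)
I(-41, 7)*L(4, 6) = (5 - 1*(-41) - 1*7)*(192*6) = (5 + 41 - 7)*1152 = 39*1152 = 44928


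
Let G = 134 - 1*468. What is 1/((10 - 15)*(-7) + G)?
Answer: -1/299 ≈ -0.0033445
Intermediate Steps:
G = -334 (G = 134 - 468 = -334)
1/((10 - 15)*(-7) + G) = 1/((10 - 15)*(-7) - 334) = 1/(-5*(-7) - 334) = 1/(35 - 334) = 1/(-299) = -1/299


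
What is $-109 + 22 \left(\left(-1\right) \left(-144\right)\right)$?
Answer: $3059$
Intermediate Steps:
$-109 + 22 \left(\left(-1\right) \left(-144\right)\right) = -109 + 22 \cdot 144 = -109 + 3168 = 3059$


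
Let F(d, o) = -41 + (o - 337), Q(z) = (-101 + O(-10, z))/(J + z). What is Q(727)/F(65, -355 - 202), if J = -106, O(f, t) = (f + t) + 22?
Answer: -58/52785 ≈ -0.0010988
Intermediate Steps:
O(f, t) = 22 + f + t
Q(z) = (-89 + z)/(-106 + z) (Q(z) = (-101 + (22 - 10 + z))/(-106 + z) = (-101 + (12 + z))/(-106 + z) = (-89 + z)/(-106 + z))
F(d, o) = -378 + o (F(d, o) = -41 + (-337 + o) = -378 + o)
Q(727)/F(65, -355 - 202) = ((-89 + 727)/(-106 + 727))/(-378 + (-355 - 202)) = (638/621)/(-378 - 557) = ((1/621)*638)/(-935) = (638/621)*(-1/935) = -58/52785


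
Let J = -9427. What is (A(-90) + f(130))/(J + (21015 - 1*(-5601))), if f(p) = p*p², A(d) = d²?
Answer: 2205100/17189 ≈ 128.29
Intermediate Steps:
f(p) = p³
(A(-90) + f(130))/(J + (21015 - 1*(-5601))) = ((-90)² + 130³)/(-9427 + (21015 - 1*(-5601))) = (8100 + 2197000)/(-9427 + (21015 + 5601)) = 2205100/(-9427 + 26616) = 2205100/17189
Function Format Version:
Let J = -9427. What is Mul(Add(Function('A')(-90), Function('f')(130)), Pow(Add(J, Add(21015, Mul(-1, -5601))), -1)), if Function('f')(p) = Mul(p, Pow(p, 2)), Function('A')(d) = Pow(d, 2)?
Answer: Rational(2205100, 17189) ≈ 128.29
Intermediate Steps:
Function('f')(p) = Pow(p, 3)
Mul(Add(Function('A')(-90), Function('f')(130)), Pow(Add(J, Add(21015, Mul(-1, -5601))), -1)) = Mul(Add(Pow(-90, 2), Pow(130, 3)), Pow(Add(-9427, Add(21015, Mul(-1, -5601))), -1)) = Mul(Add(8100, 2197000), Pow(Add(-9427, Add(21015, 5601)), -1)) = Mul(2205100, Pow(Add(-9427, 26616), -1)) = Mul(2205100, Pow(17189, -1)) = Mul(2205100, Rational(1, 17189)) = Rational(2205100, 17189)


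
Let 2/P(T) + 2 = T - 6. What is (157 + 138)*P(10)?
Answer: 295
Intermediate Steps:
P(T) = 2/(-8 + T) (P(T) = 2/(-2 + (T - 6)) = 2/(-2 + (-6 + T)) = 2/(-8 + T))
(157 + 138)*P(10) = (157 + 138)*(2/(-8 + 10)) = 295*(2/2) = 295*(2*(½)) = 295*1 = 295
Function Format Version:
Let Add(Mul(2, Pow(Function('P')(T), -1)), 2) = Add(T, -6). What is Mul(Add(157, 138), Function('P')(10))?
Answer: 295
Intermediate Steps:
Function('P')(T) = Mul(2, Pow(Add(-8, T), -1)) (Function('P')(T) = Mul(2, Pow(Add(-2, Add(T, -6)), -1)) = Mul(2, Pow(Add(-2, Add(-6, T)), -1)) = Mul(2, Pow(Add(-8, T), -1)))
Mul(Add(157, 138), Function('P')(10)) = Mul(Add(157, 138), Mul(2, Pow(Add(-8, 10), -1))) = Mul(295, Mul(2, Pow(2, -1))) = Mul(295, Mul(2, Rational(1, 2))) = Mul(295, 1) = 295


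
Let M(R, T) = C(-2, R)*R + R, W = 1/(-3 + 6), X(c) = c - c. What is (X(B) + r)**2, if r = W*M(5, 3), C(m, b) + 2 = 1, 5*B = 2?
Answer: 0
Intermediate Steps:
B = 2/5 (B = (1/5)*2 = 2/5 ≈ 0.40000)
C(m, b) = -1 (C(m, b) = -2 + 1 = -1)
X(c) = 0
W = 1/3 ≈ 0.33333
M(R, T) = 0 (M(R, T) = -R + R = 0)
r = 0 (r = (1/3)*0 = 0)
(X(B) + r)**2 = (0 + 0)**2 = 0**2 = 0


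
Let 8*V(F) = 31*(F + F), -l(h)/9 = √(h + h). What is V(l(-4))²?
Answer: -77841/2 ≈ -38921.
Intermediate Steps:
l(h) = -9*√2*√h (l(h) = -9*√(h + h) = -9*√2*√h)
V(F) = 31*F/4 (V(F) = (31*(F + F))/8 = (31*(2*F))/8 = (62*F)/8 = 31*F/4)
V(l(-4))² = (31*(-9*√2*√(-4))/4)² = (31*(-9*√2*2*I)/4)² = (31*(-18*I*√2)/4)² = (-279*I*√2/2)² = -77841/2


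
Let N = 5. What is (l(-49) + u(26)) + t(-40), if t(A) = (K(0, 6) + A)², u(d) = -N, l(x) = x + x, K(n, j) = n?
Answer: 1497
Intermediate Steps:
l(x) = 2*x
u(d) = -5 (u(d) = -1*5 = -5)
t(A) = A² (t(A) = (0 + A)² = A²)
(l(-49) + u(26)) + t(-40) = (2*(-49) - 5) + (-40)² = (-98 - 5) + 1600 = -103 + 1600 = 1497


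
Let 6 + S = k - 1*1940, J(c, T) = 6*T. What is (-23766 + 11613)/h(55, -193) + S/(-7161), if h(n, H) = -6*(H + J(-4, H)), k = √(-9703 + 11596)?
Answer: -3393017/2764146 - √1893/7161 ≈ -1.2336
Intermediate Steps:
k = √1893 ≈ 43.509
h(n, H) = -42*H (h(n, H) = -6*(H + 6*H) = -42*H)
S = -1946 + √1893 (S = -6 + (√1893 - 1*1940) = -6 + (√1893 - 1940) = -6 + (-1940 + √1893) = -1946 + √1893 ≈ -1902.5)
(-23766 + 11613)/h(55, -193) + S/(-7161) = (-23766 + 11613)/((-42*(-193))) + (-1946 + √1893)/(-7161) = -12153/8106 + (-1946 + √1893)*(-1/7161) = -12153*1/8106 + (278/1023 - √1893/7161) = -4051/2702 + (278/1023 - √1893/7161) = -3393017/2764146 - √1893/7161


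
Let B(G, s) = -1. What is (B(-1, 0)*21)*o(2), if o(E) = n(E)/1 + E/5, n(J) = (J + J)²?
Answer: -1722/5 ≈ -344.40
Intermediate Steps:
n(J) = 4*J² (n(J) = (2*J)² = 4*J²)
o(E) = 4*E² + E/5 (o(E) = (4*E²)/1 + E/5 = (4*E²)*1 + E*(⅕) = 4*E² + E/5)
(B(-1, 0)*21)*o(2) = (-1*21)*((⅕)*2*(1 + 20*2)) = -21*2*(1 + 40)/5 = -21*2*41/5 = -21*82/5 = -1722/5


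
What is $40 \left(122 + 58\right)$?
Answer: $7200$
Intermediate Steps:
$40 \left(122 + 58\right) = 40 \cdot 180 = 7200$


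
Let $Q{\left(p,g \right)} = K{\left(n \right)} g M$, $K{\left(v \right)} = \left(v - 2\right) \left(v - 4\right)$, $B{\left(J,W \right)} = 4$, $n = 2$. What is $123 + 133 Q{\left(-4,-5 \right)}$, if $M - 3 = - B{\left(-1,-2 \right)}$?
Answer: $123$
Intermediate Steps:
$M = -1$ ($M = 3 - 4 = -1$)
$K{\left(v \right)} = \left(-4 + v\right) \left(-2 + v\right)$ ($K{\left(v \right)} = \left(-2 + v\right) \left(-4 + v\right) = \left(-4 + v\right) \left(-2 + v\right)$)
$Q{\left(p,g \right)} = 0$ ($Q{\left(p,g \right)} = \left(8 + 2^{2} - 12\right) g \left(-1\right) = \left(8 + 4 - 12\right) g \left(-1\right) = 0 g \left(-1\right) = 0 \left(-1\right) = 0$)
$123 + 133 Q{\left(-4,-5 \right)} = 123 + 133 \cdot 0 = 123 + 0 = 123$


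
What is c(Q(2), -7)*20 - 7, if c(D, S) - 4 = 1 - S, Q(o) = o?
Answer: 233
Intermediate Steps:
c(D, S) = 5 - S (c(D, S) = 4 + (1 - S) = 5 - S)
c(Q(2), -7)*20 - 7 = (5 - 1*(-7))*20 - 7 = (5 + 7)*20 - 7 = 12*20 - 7 = 240 - 7 = 233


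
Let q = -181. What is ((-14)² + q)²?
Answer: 225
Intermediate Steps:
((-14)² + q)² = ((-14)² - 181)² = (196 - 181)² = 15² = 225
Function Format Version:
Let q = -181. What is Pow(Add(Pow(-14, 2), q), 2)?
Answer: 225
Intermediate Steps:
Pow(Add(Pow(-14, 2), q), 2) = Pow(Add(Pow(-14, 2), -181), 2) = Pow(Add(196, -181), 2) = Pow(15, 2) = 225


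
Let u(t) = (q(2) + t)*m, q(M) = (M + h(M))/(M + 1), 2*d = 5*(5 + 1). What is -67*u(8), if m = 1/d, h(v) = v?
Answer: -1876/45 ≈ -41.689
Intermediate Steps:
d = 15 (d = (5*(5 + 1))/2 = (5*6)/2 = (½)*30 = 15)
m = 1/15 ≈ 0.066667
q(M) = 2*M/(1 + M) (q(M) = (M + M)/(M + 1) = (2*M)/(1 + M) = 2*M/(1 + M))
u(t) = 4/45 + t/15 (u(t) = (2*2/(1 + 2) + t)*(1/15) = (2*2/3 + t)*(1/15) = (2*2*(⅓) + t)*(1/15) = (4/3 + t)*(1/15) = 4/45 + t/15)
-67*u(8) = -67*(4/45 + (1/15)*8) = -67*(4/45 + 8/15) = -67*28/45 = -1876/45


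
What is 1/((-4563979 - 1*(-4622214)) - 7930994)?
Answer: -1/7872759 ≈ -1.2702e-7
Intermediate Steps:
1/((-4563979 - 1*(-4622214)) - 7930994) = 1/((-4563979 + 4622214) - 7930994) = 1/(58235 - 7930994) = 1/(-7872759) = -1/7872759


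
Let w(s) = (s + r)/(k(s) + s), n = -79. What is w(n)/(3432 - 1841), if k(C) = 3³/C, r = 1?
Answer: 3081/4986194 ≈ 0.00061791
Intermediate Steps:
k(C) = 27/C
w(s) = (1 + s)/(s + 27/s) (w(s) = (s + 1)/(27/s + s) = (1 + s)/(s + 27/s))
w(n)/(3432 - 1841) = (-79*(1 - 79)/(27 + (-79)²))/(3432 - 1841) = -79*(-78)/(27 + 6241)/1591 = -79*(-78)/6268*(1/1591) = -79*1/6268*(-78)*(1/1591) = (3081/3134)*(1/1591) = 3081/4986194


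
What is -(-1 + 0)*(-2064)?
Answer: -2064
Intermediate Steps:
-(-1 + 0)*(-2064) = -1*(-1)*(-2064) = 1*(-2064) = -2064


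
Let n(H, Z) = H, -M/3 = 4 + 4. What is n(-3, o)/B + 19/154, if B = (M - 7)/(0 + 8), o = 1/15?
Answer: 4285/4774 ≈ 0.89757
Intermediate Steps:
M = -24 (M = -3*(4 + 4) = -3*8 = -24)
o = 1/15 ≈ 0.066667
B = -31/8 (B = (-24 - 7)/(0 + 8) = -31/8 ≈ -3.8750)
n(-3, o)/B + 19/154 = -3/(-31/8) + 19/154 = -3*(-8/31) + 19*(1/154) = 24/31 + 19/154 = 4285/4774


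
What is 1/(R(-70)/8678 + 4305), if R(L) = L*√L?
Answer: 2315711283/9969137075765 + 4339*I*√70/9969137075765 ≈ 0.00023229 + 3.6415e-9*I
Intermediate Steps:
R(L) = L^(3/2)
1/(R(-70)/8678 + 4305) = 1/((-70)^(3/2)/8678 + 4305) = 1/(-70*I*√70*(1/8678) + 4305) = 1/(-35*I*√70/4339 + 4305) = 1/(4305 - 35*I*√70/4339)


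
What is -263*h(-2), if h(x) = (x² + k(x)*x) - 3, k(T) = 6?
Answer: 2893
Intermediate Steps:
h(x) = -3 + x² + 6*x (h(x) = (x² + 6*x) - 3 = -3 + x² + 6*x)
-263*h(-2) = -263*(-3 + (-2)² + 6*(-2)) = -263*(-3 + 4 - 12) = -263*(-11) = 2893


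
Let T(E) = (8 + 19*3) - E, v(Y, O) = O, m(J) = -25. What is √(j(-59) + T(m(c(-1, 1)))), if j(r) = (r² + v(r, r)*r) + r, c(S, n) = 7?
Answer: 3*√777 ≈ 83.624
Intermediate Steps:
j(r) = r + 2*r² (j(r) = (r² + r*r) + r = (r² + r²) + r = 2*r² + r = r + 2*r²)
T(E) = 65 - E (T(E) = (8 + 57) - E = 65 - E)
√(j(-59) + T(m(c(-1, 1)))) = √(-59*(1 + 2*(-59)) + (65 - 1*(-25))) = √(-59*(1 - 118) + (65 + 25)) = √(-59*(-117) + 90) = √(6903 + 90) = √6993 = 3*√777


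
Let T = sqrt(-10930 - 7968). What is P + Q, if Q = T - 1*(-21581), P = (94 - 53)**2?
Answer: 23262 + I*sqrt(18898) ≈ 23262.0 + 137.47*I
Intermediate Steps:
T = I*sqrt(18898) (T = sqrt(-18898) = I*sqrt(18898) ≈ 137.47*I)
P = 1681 (P = 41**2 = 1681)
Q = 21581 + I*sqrt(18898) (Q = I*sqrt(18898) - 1*(-21581) = I*sqrt(18898) + 21581 = 21581 + I*sqrt(18898) ≈ 21581.0 + 137.47*I)
P + Q = 1681 + (21581 + I*sqrt(18898)) = 23262 + I*sqrt(18898)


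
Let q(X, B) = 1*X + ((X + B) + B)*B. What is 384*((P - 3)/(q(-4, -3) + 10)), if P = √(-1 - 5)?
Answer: -32 + 32*I*√6/3 ≈ -32.0 + 26.128*I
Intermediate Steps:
q(X, B) = X + B*(X + 2*B) (q(X, B) = X + ((B + X) + B)*B = X + (X + 2*B)*B = X + B*(X + 2*B))
P = I*√6 (P = √(-6) = I*√6 ≈ 2.4495*I)
384*((P - 3)/(q(-4, -3) + 10)) = 384*((I*√6 - 3)/((-4 + 2*(-3)² - 3*(-4)) + 10)) = 384*((-3 + I*√6)/((-4 + 2*9 + 12) + 10)) = 384*((-3 + I*√6)/((-4 + 18 + 12) + 10)) = 384*((-3 + I*√6)/(26 + 10)) = 384*((-3 + I*√6)/36) = 384*((-3 + I*√6)*(1/36)) = 384*(-1/12 + I*√6/36) = -32 + 32*I*√6/3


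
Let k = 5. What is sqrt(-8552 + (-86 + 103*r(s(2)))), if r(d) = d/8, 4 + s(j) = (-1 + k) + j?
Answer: I*sqrt(34449)/2 ≈ 92.802*I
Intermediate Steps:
s(j) = j (s(j) = -4 + ((-1 + 5) + j) = -4 + (4 + j) = j)
r(d) = d/8 (r(d) = d*(1/8) = d/8)
sqrt(-8552 + (-86 + 103*r(s(2)))) = sqrt(-8552 + (-86 + 103*((1/8)*2))) = sqrt(-8552 + (-86 + 103*(1/4))) = sqrt(-8552 + (-86 + 103/4)) = sqrt(-8552 - 241/4) = sqrt(-34449/4) = I*sqrt(34449)/2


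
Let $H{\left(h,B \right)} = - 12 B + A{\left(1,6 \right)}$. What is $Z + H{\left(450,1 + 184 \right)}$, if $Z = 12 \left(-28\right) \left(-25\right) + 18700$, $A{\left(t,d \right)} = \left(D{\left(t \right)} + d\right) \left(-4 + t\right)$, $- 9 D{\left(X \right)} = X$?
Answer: $\frac{74587}{3} \approx 24862.0$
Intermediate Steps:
$D{\left(X \right)} = - \frac{X}{9}$
$A{\left(t,d \right)} = \left(-4 + t\right) \left(d - \frac{t}{9}\right)$ ($A{\left(t,d \right)} = \left(- \frac{t}{9} + d\right) \left(-4 + t\right) = \left(d - \frac{t}{9}\right) \left(-4 + t\right) = \left(-4 + t\right) \left(d - \frac{t}{9}\right)$)
$Z = 27100$ ($Z = \left(-336\right) \left(-25\right) + 18700 = 8400 + 18700 = 27100$)
$H{\left(h,B \right)} = - \frac{53}{3} - 12 B$ ($H{\left(h,B \right)} = - 12 B + \left(\left(-4\right) 6 - \frac{1^{2}}{9} + \frac{4}{9} \cdot 1 + 6 \cdot 1\right) = - 12 B + \left(-24 - \frac{1}{9} + \frac{4}{9} + 6\right) = - 12 B - \frac{53}{3} = - \frac{53}{3} - 12 B$)
$Z + H{\left(450,1 + 184 \right)} = 27100 - \left(\frac{53}{3} + 12 \left(1 + 184\right)\right) = 27100 - \frac{6713}{3} = \frac{74587}{3}$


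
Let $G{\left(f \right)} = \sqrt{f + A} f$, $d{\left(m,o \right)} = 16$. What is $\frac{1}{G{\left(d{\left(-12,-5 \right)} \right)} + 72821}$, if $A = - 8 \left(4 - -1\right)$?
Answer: $\frac{72821}{5302904185} - \frac{32 i \sqrt{6}}{5302904185} \approx 1.3732 \cdot 10^{-5} - 1.4781 \cdot 10^{-8} i$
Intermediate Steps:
$A = -40$ ($A = - 8 \left(4 + 1\right) = \left(-8\right) 5 = -40$)
$G{\left(f \right)} = f \sqrt{-40 + f}$ ($G{\left(f \right)} = \sqrt{f - 40} f = \sqrt{-40 + f} f = f \sqrt{-40 + f}$)
$\frac{1}{G{\left(d{\left(-12,-5 \right)} \right)} + 72821} = \frac{1}{16 \sqrt{-40 + 16} + 72821} = \frac{1}{16 \sqrt{-24} + 72821} = \frac{1}{16 \cdot 2 i \sqrt{6} + 72821} = \frac{1}{32 i \sqrt{6} + 72821} = \frac{1}{72821 + 32 i \sqrt{6}}$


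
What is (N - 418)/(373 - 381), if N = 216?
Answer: 101/4 ≈ 25.250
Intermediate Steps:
(N - 418)/(373 - 381) = (216 - 418)/(373 - 381) = -202/(-8) = -202*(-1/8) = 101/4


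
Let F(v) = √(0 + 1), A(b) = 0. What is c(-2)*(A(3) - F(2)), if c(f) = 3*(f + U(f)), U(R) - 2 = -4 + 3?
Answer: 3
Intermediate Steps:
U(R) = 1 (U(R) = 2 + (-4 + 3) = 2 - 1 = 1)
F(v) = 1 (F(v) = √1 = 1)
c(f) = 3 + 3*f (c(f) = 3*(f + 1) = 3*(1 + f) = 3 + 3*f)
c(-2)*(A(3) - F(2)) = (3 + 3*(-2))*(0 - 1*1) = (3 - 6)*(0 - 1) = -3*(-1) = 3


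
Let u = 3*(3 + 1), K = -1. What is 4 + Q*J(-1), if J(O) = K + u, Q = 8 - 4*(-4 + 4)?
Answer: 92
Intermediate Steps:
Q = 8 (Q = 8 - 4*0 = 8 + 0 = 8)
u = 12 (u = 3*4 = 12)
J(O) = 11 (J(O) = -1 + 12 = 11)
4 + Q*J(-1) = 4 + 8*11 = 4 + 88 = 92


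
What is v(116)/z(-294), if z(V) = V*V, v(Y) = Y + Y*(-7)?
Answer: -58/7203 ≈ -0.0080522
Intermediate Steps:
v(Y) = -6*Y (v(Y) = Y - 7*Y = -6*Y)
z(V) = V²
v(116)/z(-294) = (-6*116)/((-294)²) = -696/86436 = -696*1/86436 = -58/7203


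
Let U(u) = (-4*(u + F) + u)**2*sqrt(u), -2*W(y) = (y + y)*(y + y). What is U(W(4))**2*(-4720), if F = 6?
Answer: 4059027210240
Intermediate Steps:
W(y) = -2*y**2 (W(y) = -(y + y)*(y + y)/2 = -2*y*2*y/2 = -2*y**2)
U(u) = sqrt(u)*(-24 - 3*u)**2 (U(u) = (-4*(u + 6) + u)**2*sqrt(u) = (-4*(6 + u) + u)**2*sqrt(u) = ((-24 - 4*u) + u)**2*sqrt(u) = (-24 - 3*u)**2*sqrt(u) = sqrt(u)*(-24 - 3*u)**2)
U(W(4))**2*(-4720) = (9*sqrt(-2*4**2)*(8 - 2*4**2)**2)**2*(-4720) = (9*sqrt(-2*16)*(8 - 2*16)**2)**2*(-4720) = (9*sqrt(-32)*(8 - 32)**2)**2*(-4720) = (9*(4*I*sqrt(2))*(-24)**2)**2*(-4720) = (9*(4*I*sqrt(2))*576)**2*(-4720) = (20736*I*sqrt(2))**2*(-4720) = -859963392*(-4720) = 4059027210240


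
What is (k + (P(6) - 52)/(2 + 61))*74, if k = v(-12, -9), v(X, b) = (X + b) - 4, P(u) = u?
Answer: -119954/63 ≈ -1904.0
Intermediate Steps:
v(X, b) = -4 + X + b
k = -25 (k = -4 - 12 - 9 = -25)
(k + (P(6) - 52)/(2 + 61))*74 = (-25 + (6 - 52)/(2 + 61))*74 = (-25 - 46/63)*74 = -1621/63*74 = -119954/63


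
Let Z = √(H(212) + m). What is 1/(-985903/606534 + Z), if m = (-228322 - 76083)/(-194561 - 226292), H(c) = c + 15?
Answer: 251663229972582306/34848160356187927739 + 735766986312*√10083431241177/34848160356187927739 ≈ 0.074266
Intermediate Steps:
H(c) = 15 + c
m = 304405/420853 (m = -304405/(-420853) = -304405*(-1/420853) = 304405/420853 ≈ 0.72330)
Z = 2*√10083431241177/420853 (Z = √((15 + 212) + 304405/420853) = √(227 + 304405/420853) = √(95838036/420853) = 2*√10083431241177/420853 ≈ 15.090)
1/(-985903/606534 + Z) = 1/(-985903/606534 + 2*√10083431241177/420853)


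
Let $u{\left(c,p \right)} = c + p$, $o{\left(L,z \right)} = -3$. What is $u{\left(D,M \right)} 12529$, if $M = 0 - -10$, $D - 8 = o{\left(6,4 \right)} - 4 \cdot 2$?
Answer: $87703$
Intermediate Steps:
$D = -3$ ($D = 8 - \left(3 + 4 \cdot 2\right) = 8 - 11 = -3$)
$M = 10$ ($M = 0 + 10 = 10$)
$u{\left(D,M \right)} 12529 = \left(-3 + 10\right) 12529 = 7 \cdot 12529 = 87703$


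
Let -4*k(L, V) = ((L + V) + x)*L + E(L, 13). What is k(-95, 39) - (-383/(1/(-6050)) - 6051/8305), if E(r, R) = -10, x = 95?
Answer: -76944845721/33220 ≈ -2.3162e+6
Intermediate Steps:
k(L, V) = 5/2 - L*(95 + L + V)/4 (k(L, V) = -(((L + V) + 95)*L - 10)/4 = -((95 + L + V)*L - 10)/4 = -(L*(95 + L + V) - 10)/4 = -(-10 + L*(95 + L + V))/4 = 5/2 - L*(95 + L + V)/4)
k(-95, 39) - (-383/(1/(-6050)) - 6051/8305) = (5/2 - 95/4*(-95) - ¼*(-95)² - ¼*(-95)*39) - (-383/(1/(-6050)) - 6051/8305) = (5/2 + 9025/4 - ¼*9025 + 3705/4) - (-383/(-1/6050) - 6051*1/8305) = (5/2 + 9025/4 - 9025/4 + 3705/4) - (-383*(-6050) - 6051/8305) = 3715/4 - (2317150 - 6051/8305) = 3715/4 - 1*19243924699/8305 = 3715/4 - 19243924699/8305 = -76944845721/33220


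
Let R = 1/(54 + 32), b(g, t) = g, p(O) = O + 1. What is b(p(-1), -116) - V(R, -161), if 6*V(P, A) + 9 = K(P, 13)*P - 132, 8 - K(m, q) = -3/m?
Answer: 2965/129 ≈ 22.984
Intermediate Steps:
p(O) = 1 + O
K(m, q) = 8 + 3/m (K(m, q) = 8 - (-3)/m = 8 + 3/m)
R = 1/86 ≈ 0.011628
V(P, A) = -47/2 + P*(8 + 3/P)/6 (V(P, A) = -3/2 + ((8 + 3/P)*P - 132)/6 = -3/2 + (P*(8 + 3/P) - 132)/6 = -3/2 + (-132 + P*(8 + 3/P))/6 = -3/2 + (-22 + P*(8 + 3/P)/6) = -47/2 + P*(8 + 3/P)/6)
b(p(-1), -116) - V(R, -161) = (1 - 1) - (-23 + (4/3)*(1/86)) = 0 - (-23 + 2/129) = 0 - 1*(-2965/129) = 0 + 2965/129 = 2965/129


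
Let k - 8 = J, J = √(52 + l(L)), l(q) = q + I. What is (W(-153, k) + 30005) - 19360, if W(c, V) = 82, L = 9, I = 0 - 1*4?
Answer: 10727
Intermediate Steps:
I = -4 (I = 0 - 4 = -4)
l(q) = -4 + q (l(q) = q - 4 = -4 + q)
J = √57 (J = √(52 + (-4 + 9)) = √(52 + 5) = √57 ≈ 7.5498)
k = 8 + √57 ≈ 15.550
(W(-153, k) + 30005) - 19360 = (82 + 30005) - 19360 = 30087 - 19360 = 10727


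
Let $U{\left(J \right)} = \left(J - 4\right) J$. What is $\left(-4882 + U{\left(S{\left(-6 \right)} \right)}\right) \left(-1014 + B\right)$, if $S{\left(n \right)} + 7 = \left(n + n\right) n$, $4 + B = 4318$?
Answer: $-3026100$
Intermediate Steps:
$B = 4314$ ($B = -4 + 4318 = 4314$)
$S{\left(n \right)} = -7 + 2 n^{2}$ ($S{\left(n \right)} = -7 + \left(n + n\right) n = -7 + 2 n n = -7 + 2 n^{2}$)
$U{\left(J \right)} = J \left(-4 + J\right)$ ($U{\left(J \right)} = \left(-4 + J\right) J = J \left(-4 + J\right)$)
$\left(-4882 + U{\left(S{\left(-6 \right)} \right)}\right) \left(-1014 + B\right) = \left(-4882 + \left(-7 + 2 \left(-6\right)^{2}\right) \left(-4 - \left(7 - 2 \left(-6\right)^{2}\right)\right)\right) \left(-1014 + 4314\right) = \left(-4882 + \left(-7 + 2 \cdot 36\right) \left(-4 + \left(-7 + 2 \cdot 36\right)\right)\right) 3300 = \left(-4882 + \left(-7 + 72\right) \left(-4 + \left(-7 + 72\right)\right)\right) 3300 = \left(-4882 + 65 \left(-4 + 65\right)\right) 3300 = \left(-4882 + 65 \cdot 61\right) 3300 = \left(-4882 + 3965\right) 3300 = \left(-917\right) 3300 = -3026100$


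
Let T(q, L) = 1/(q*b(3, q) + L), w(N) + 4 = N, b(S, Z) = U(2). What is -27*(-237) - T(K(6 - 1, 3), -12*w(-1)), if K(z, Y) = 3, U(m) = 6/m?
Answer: 441530/69 ≈ 6399.0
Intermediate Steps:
b(S, Z) = 3 (b(S, Z) = 6/2 = 6*(1/2) = 3)
w(N) = -4 + N
T(q, L) = 1/(L + 3*q) (T(q, L) = 1/(q*3 + L) = 1/(3*q + L) = 1/(L + 3*q))
-27*(-237) - T(K(6 - 1, 3), -12*w(-1)) = -27*(-237) - 1/(-12*(-4 - 1) + 3*3) = 6399 - 1/(-12*(-5) + 9) = 6399 - 1/(60 + 9) = 6399 - 1/69 = 441530/69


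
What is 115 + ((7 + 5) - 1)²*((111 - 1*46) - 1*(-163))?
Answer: 27703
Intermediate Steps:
115 + ((7 + 5) - 1)²*((111 - 1*46) - 1*(-163)) = 115 + (12 - 1)²*((111 - 46) + 163) = 115 + 11²*(65 + 163) = 115 + 121*228 = 115 + 27588 = 27703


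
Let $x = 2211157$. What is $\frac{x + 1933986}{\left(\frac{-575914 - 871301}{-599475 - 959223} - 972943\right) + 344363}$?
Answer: $- \frac{2153675367938}{326588313875} \approx -6.5945$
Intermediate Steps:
$\frac{x + 1933986}{\left(\frac{-575914 - 871301}{-599475 - 959223} - 972943\right) + 344363} = \frac{2211157 + 1933986}{\left(\frac{-575914 - 871301}{-599475 - 959223} - 972943\right) + 344363} = \frac{4145143}{\left(- \frac{1447215}{-1558698} - 972943\right) + 344363} = \frac{4145143}{\left(\left(-1447215\right) \left(- \frac{1}{1558698}\right) - 972943\right) + 344363} = \frac{4145143}{\left(\frac{482405}{519566} - 972943\right) + 344363} = \frac{4145143}{- \frac{505507620333}{519566} + 344363} = \frac{4145143}{- \frac{326588313875}{519566}} = 4145143 \left(- \frac{519566}{326588313875}\right) = - \frac{2153675367938}{326588313875}$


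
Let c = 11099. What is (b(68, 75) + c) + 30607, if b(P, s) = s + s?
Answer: 41856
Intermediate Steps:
b(P, s) = 2*s
(b(68, 75) + c) + 30607 = (2*75 + 11099) + 30607 = (150 + 11099) + 30607 = 11249 + 30607 = 41856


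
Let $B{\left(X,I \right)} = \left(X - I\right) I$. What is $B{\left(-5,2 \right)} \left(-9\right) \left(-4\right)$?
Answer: $-504$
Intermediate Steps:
$B{\left(X,I \right)} = I \left(X - I\right)$
$B{\left(-5,2 \right)} \left(-9\right) \left(-4\right) = 2 \left(-5 - 2\right) \left(-9\right) \left(-4\right) = 2 \left(-7\right) \left(-9\right) \left(-4\right) = \left(-14\right) \left(-9\right) \left(-4\right) = 126 \left(-4\right) = -504$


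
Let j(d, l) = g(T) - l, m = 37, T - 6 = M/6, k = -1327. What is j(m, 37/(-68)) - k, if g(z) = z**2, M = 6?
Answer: 93605/68 ≈ 1376.5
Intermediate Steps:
T = 7 (T = 6 + 6/6 = 6 + 6*(1/6) = 6 + 1 = 7)
j(d, l) = 49 - l (j(d, l) = 7**2 - l = 49 - l)
j(m, 37/(-68)) - k = (49 - 37/(-68)) - 1*(-1327) = (49 - 37*(-1)/68) + 1327 = (49 - 1*(-37/68)) + 1327 = (49 + 37/68) + 1327 = 3369/68 + 1327 = 93605/68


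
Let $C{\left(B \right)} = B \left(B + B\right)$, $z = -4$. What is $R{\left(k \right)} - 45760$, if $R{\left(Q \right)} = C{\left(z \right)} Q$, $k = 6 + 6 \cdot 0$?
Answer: $-45568$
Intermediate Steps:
$C{\left(B \right)} = 2 B^{2}$ ($C{\left(B \right)} = B 2 B = 2 B^{2}$)
$k = 6$ ($k = 6 + 0 = 6$)
$R{\left(Q \right)} = 32 Q$ ($R{\left(Q \right)} = 2 \left(-4\right)^{2} Q = 2 \cdot 16 Q = 32 Q$)
$R{\left(k \right)} - 45760 = 32 \cdot 6 - 45760 = 192 - 45760 = -45568$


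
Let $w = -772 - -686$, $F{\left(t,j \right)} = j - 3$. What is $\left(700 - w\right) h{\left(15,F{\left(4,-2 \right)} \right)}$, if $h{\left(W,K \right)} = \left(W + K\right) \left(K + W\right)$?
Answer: $78600$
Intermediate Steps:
$F{\left(t,j \right)} = -3 + j$ ($F{\left(t,j \right)} = j - 3 = -3 + j$)
$h{\left(W,K \right)} = \left(K + W\right)^{2}$ ($h{\left(W,K \right)} = \left(K + W\right) \left(K + W\right) = \left(K + W\right)^{2}$)
$w = -86$ ($w = -772 + 686 = -86$)
$\left(700 - w\right) h{\left(15,F{\left(4,-2 \right)} \right)} = \left(700 - -86\right) \left(\left(-3 - 2\right) + 15\right)^{2} = \left(700 + 86\right) \left(-5 + 15\right)^{2} = 786 \cdot 10^{2} = 786 \cdot 100 = 78600$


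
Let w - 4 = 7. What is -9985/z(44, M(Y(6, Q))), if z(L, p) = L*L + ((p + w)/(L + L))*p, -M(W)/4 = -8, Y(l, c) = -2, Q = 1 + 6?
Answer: -109835/21468 ≈ -5.1162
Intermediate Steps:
w = 11 (w = 4 + 7 = 11)
Q = 7
M(W) = 32 (M(W) = -4*(-8) = 32)
z(L, p) = L² + p*(11 + p)/(2*L) (z(L, p) = L*L + ((p + 11)/(L + L))*p = L² + ((11 + p)/((2*L)))*p = L² + ((11 + p)*(1/(2*L)))*p = L² + ((11 + p)/(2*L))*p = L² + p*(11 + p)/(2*L))
-9985/z(44, M(Y(6, Q))) = -9985*88/(32² + 2*44³ + 11*32) = -9985*88/(1024 + 2*85184 + 352) = -9985*88/(1024 + 170368 + 352) = -9985/((½)*(1/44)*171744) = -9985/21468/11 = -9985*11/21468 = -109835/21468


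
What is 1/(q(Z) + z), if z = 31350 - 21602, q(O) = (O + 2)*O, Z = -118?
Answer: 1/23436 ≈ 4.2669e-5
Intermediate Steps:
q(O) = O*(2 + O) (q(O) = (2 + O)*O = O*(2 + O))
z = 9748
1/(q(Z) + z) = 1/(-118*(2 - 118) + 9748) = 1/(-118*(-116) + 9748) = 1/(13688 + 9748) = 1/23436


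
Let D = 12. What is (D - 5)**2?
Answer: 49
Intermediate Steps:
(D - 5)**2 = (12 - 5)**2 = 7**2 = 49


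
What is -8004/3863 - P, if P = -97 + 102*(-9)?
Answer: 3912941/3863 ≈ 1012.9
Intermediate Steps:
P = -1015 (P = -97 - 918 = -1015)
-8004/3863 - P = -8004/3863 - 1*(-1015) = -8004*1/3863 + 1015 = -8004/3863 + 1015 = 3912941/3863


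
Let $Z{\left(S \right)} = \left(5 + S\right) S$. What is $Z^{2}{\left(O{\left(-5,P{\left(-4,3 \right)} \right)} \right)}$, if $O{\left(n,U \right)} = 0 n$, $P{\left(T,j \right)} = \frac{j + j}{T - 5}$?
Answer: $0$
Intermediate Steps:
$P{\left(T,j \right)} = \frac{2 j}{-5 + T}$
$O{\left(n,U \right)} = 0$
$Z{\left(S \right)} = S \left(5 + S\right)$
$Z^{2}{\left(O{\left(-5,P{\left(-4,3 \right)} \right)} \right)} = \left(0 \left(5 + 0\right)\right)^{2} = \left(0 \cdot 5\right)^{2} = 0^{2} = 0$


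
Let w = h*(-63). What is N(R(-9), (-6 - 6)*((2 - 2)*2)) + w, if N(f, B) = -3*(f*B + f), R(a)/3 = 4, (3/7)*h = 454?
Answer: -66774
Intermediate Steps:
h = 3178/3 (h = (7/3)*454 = 3178/3 ≈ 1059.3)
R(a) = 12 (R(a) = 3*4 = 12)
w = -66738 (w = (3178/3)*(-63) = -66738)
N(f, B) = -3*f - 3*B*f (N(f, B) = -3*(B*f + f) = -3*(f + B*f) = -3*f - 3*B*f)
N(R(-9), (-6 - 6)*((2 - 2)*2)) + w = -3*12*(1 + (-6 - 6)*((2 - 2)*2)) - 66738 = -3*12*(1 - 0*2) - 66738 = -3*12*(1 - 12*0) - 66738 = -3*12*(1 + 0) - 66738 = -3*12*1 - 66738 = -36 - 66738 = -66774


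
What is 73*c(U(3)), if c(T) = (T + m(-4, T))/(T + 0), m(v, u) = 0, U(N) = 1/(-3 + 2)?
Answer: 73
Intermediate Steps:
U(N) = -1 (U(N) = 1/(-1) = -1)
c(T) = 1 (c(T) = (T + 0)/(T + 0) = T/T = 1)
73*c(U(3)) = 73*1 = 73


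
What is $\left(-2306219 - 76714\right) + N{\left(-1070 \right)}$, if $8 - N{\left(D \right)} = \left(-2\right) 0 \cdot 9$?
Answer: $-2382925$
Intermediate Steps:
$N{\left(D \right)} = 8$ ($N{\left(D \right)} = 8 - \left(-2\right) 0 \cdot 9 = 8 - 0 \cdot 9 = 8 - 0 = 8 + 0 = 8$)
$\left(-2306219 - 76714\right) + N{\left(-1070 \right)} = \left(-2306219 - 76714\right) + 8 = -2382933 + 8 = -2382925$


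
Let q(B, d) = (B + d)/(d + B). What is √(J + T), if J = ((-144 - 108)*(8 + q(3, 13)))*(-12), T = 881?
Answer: √28097 ≈ 167.62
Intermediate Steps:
q(B, d) = 1 (q(B, d) = (B + d)/(B + d) = 1)
J = 27216 (J = ((-144 - 108)*(8 + 1))*(-12) = -252*9*(-12) = -2268*(-12) = 27216)
√(J + T) = √(27216 + 881) = √28097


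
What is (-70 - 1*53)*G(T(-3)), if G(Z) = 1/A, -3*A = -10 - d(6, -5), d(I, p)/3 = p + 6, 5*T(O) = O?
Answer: -369/13 ≈ -28.385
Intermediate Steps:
T(O) = O/5
d(I, p) = 18 + 3*p (d(I, p) = 3*(p + 6) = 3*(6 + p) = 18 + 3*p)
A = 13/3 (A = -(-10 - (18 + 3*(-5)))/3 = -(-10 - (18 - 15))/3 = -(-10 - 1*3)/3 = -(-10 - 3)/3 = -⅓*(-13) = 13/3 ≈ 4.3333)
G(Z) = 3/13 (G(Z) = 1/(13/3) = 3/13)
(-70 - 1*53)*G(T(-3)) = (-70 - 1*53)*(3/13) = (-70 - 53)*(3/13) = -123*3/13 = -369/13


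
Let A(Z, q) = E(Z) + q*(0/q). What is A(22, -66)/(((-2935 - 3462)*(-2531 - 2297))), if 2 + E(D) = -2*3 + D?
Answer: 7/15442358 ≈ 4.5330e-7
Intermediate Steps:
E(D) = -8 + D (E(D) = -2 + (-2*3 + D) = -2 + (-6 + D) = -8 + D)
A(Z, q) = -8 + Z (A(Z, q) = (-8 + Z) + q*(0/q) = (-8 + Z) + q*0 = (-8 + Z) + 0 = -8 + Z)
A(22, -66)/(((-2935 - 3462)*(-2531 - 2297))) = (-8 + 22)/(((-2935 - 3462)*(-2531 - 2297))) = 14/((-6397*(-4828))) = 14/30884716 = 14*(1/30884716) = 7/15442358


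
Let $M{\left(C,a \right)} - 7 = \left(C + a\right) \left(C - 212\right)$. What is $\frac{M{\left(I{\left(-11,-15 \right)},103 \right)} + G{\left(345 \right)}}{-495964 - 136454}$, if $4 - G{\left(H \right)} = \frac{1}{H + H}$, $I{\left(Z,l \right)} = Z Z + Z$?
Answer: $\frac{14983351}{436368420} \approx 0.034336$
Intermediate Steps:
$I{\left(Z,l \right)} = Z + Z^{2}$ ($I{\left(Z,l \right)} = Z^{2} + Z = Z + Z^{2}$)
$G{\left(H \right)} = 4 - \frac{1}{2 H}$ ($G{\left(H \right)} = 4 - \frac{1}{H + H} = 4 - \frac{1}{2 H}$)
$M{\left(C,a \right)} = 7 + \left(-212 + C\right) \left(C + a\right)$ ($M{\left(C,a \right)} = 7 + \left(C + a\right) \left(C - 212\right) = 7 + \left(C + a\right) \left(-212 + C\right) = 7 + \left(-212 + C\right) \left(C + a\right)$)
$\frac{M{\left(I{\left(-11,-15 \right)},103 \right)} + G{\left(345 \right)}}{-495964 - 136454} = \frac{\left(7 + \left(- 11 \left(1 - 11\right)\right)^{2} - 212 \left(- 11 \left(1 - 11\right)\right) - 21836 + - 11 \left(1 - 11\right) 103\right) + \left(4 - \frac{1}{2 \cdot 345}\right)}{-495964 - 136454} = \frac{\left(7 + \left(\left(-11\right) \left(-10\right)\right)^{2} - 212 \left(\left(-11\right) \left(-10\right)\right) - 21836 + \left(-11\right) \left(-10\right) 103\right) + \left(4 - \frac{1}{690}\right)}{-632418} = \left(\left(7 + 110^{2} - 23320 - 21836 + 110 \cdot 103\right) + \left(4 - \frac{1}{690}\right)\right) \left(- \frac{1}{632418}\right) = \left(\left(7 + 12100 - 23320 - 21836 + 11330\right) + \frac{2759}{690}\right) \left(- \frac{1}{632418}\right) = \left(-21719 + \frac{2759}{690}\right) \left(- \frac{1}{632418}\right) = \left(- \frac{14983351}{690}\right) \left(- \frac{1}{632418}\right) = \frac{14983351}{436368420}$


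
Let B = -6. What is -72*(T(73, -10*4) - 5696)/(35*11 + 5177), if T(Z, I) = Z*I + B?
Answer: 11496/103 ≈ 111.61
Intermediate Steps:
T(Z, I) = -6 + I*Z (T(Z, I) = Z*I - 6 = I*Z - 6 = -6 + I*Z)
-72*(T(73, -10*4) - 5696)/(35*11 + 5177) = -72*((-6 - 10*4*73) - 5696)/(35*11 + 5177) = -72*((-6 - 40*73) - 5696)/(385 + 5177) = -72*((-6 - 2920) - 5696)/5562 = -72*(-2926 - 5696)/5562 = -(-620784)/5562 = -72*(-479/309) = 11496/103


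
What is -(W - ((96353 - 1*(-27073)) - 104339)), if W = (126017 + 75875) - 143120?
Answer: -39685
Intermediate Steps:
W = 58772 (W = 201892 - 143120 = 58772)
-(W - ((96353 - 1*(-27073)) - 104339)) = -(58772 - ((96353 - 1*(-27073)) - 104339)) = -(58772 - ((96353 + 27073) - 104339)) = -(58772 - (123426 - 104339)) = -(58772 - 1*19087) = -(58772 - 19087) = -1*39685 = -39685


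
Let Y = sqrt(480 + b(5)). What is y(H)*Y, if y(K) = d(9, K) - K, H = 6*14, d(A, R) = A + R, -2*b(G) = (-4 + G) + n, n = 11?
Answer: 9*sqrt(474) ≈ 195.94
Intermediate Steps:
b(G) = -7/2 - G/2 (b(G) = -((-4 + G) + 11)/2 = -(7 + G)/2 = -7/2 - G/2)
H = 84
y(K) = 9 (y(K) = (9 + K) - K = 9)
Y = sqrt(474) (Y = sqrt(480 + (-7/2 - 1/2*5)) = sqrt(480 + (-7/2 - 5/2)) = sqrt(480 - 6) = sqrt(474) ≈ 21.772)
y(H)*Y = 9*sqrt(474)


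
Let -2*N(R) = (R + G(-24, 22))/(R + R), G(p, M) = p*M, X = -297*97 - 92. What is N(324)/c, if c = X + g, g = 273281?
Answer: 17/26393040 ≈ 6.4411e-7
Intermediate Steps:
X = -28901 (X = -28809 - 92 = -28901)
G(p, M) = M*p
N(R) = -(-528 + R)/(4*R) (N(R) = -(R + 22*(-24))/(2*(R + R)) = -(R - 528)/(2*(2*R)) = -(-528 + R)*1/(2*R)/2 = -(-528 + R)/(4*R))
c = 244380 (c = -28901 + 273281 = 244380)
N(324)/c = ((¼)*(528 - 1*324)/324)/244380 = ((¼)*(1/324)*(528 - 324))*(1/244380) = ((¼)*(1/324)*204)*(1/244380) = (17/108)*(1/244380) = 17/26393040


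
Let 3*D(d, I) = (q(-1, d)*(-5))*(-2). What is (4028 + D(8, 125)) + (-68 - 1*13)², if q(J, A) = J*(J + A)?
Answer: 31697/3 ≈ 10566.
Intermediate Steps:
q(J, A) = J*(A + J)
D(d, I) = 10/3 - 10*d/3 (D(d, I) = ((-(d - 1)*(-5))*(-2))/3 = ((-(-1 + d)*(-5))*(-2))/3 = (((1 - d)*(-5))*(-2))/3 = ((-5 + 5*d)*(-2))/3 = (10 - 10*d)/3 = 10/3 - 10*d/3)
(4028 + D(8, 125)) + (-68 - 1*13)² = (4028 + (10/3 - 10/3*8)) + (-68 - 1*13)² = (4028 + (10/3 - 80/3)) + (-68 - 13)² = (4028 - 70/3) + (-81)² = 12014/3 + 6561 = 31697/3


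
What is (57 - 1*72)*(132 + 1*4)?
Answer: -2040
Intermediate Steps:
(57 - 1*72)*(132 + 1*4) = (57 - 72)*(132 + 4) = -15*136 = -2040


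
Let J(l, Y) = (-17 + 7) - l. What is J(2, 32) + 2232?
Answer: 2220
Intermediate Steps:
J(l, Y) = -10 - l
J(2, 32) + 2232 = (-10 - 1*2) + 2232 = (-10 - 2) + 2232 = -12 + 2232 = 2220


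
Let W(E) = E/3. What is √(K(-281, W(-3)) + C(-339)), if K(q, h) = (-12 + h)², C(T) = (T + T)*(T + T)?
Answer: √459853 ≈ 678.13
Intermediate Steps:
W(E) = E/3 (W(E) = E*(⅓) = E/3)
C(T) = 4*T² (C(T) = (2*T)*(2*T) = 4*T²)
√(K(-281, W(-3)) + C(-339)) = √((-12 + (⅓)*(-3))² + 4*(-339)²) = √((-12 - 1)² + 4*114921) = √((-13)² + 459684) = √(169 + 459684) = √459853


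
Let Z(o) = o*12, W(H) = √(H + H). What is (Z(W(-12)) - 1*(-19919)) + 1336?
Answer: 21255 + 24*I*√6 ≈ 21255.0 + 58.788*I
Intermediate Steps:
W(H) = √2*√H (W(H) = √(2*H) = √2*√H)
Z(o) = 12*o
(Z(W(-12)) - 1*(-19919)) + 1336 = (12*(√2*√(-12)) - 1*(-19919)) + 1336 = (12*(√2*(2*I*√3)) + 19919) + 1336 = (12*(2*I*√6) + 19919) + 1336 = (24*I*√6 + 19919) + 1336 = (19919 + 24*I*√6) + 1336 = 21255 + 24*I*√6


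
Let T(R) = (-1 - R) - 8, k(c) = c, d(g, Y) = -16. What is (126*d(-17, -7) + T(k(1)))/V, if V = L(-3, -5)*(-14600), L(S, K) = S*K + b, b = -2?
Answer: 1013/94900 ≈ 0.010674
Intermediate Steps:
L(S, K) = -2 + K*S (L(S, K) = S*K - 2 = K*S - 2 = -2 + K*S)
T(R) = -9 - R
V = -189800 (V = (-2 - 5*(-3))*(-14600) = (-2 + 15)*(-14600) = 13*(-14600) = -189800)
(126*d(-17, -7) + T(k(1)))/V = (126*(-16) + (-9 - 1*1))/(-189800) = (-2016 + (-9 - 1))*(-1/189800) = (-2016 - 10)*(-1/189800) = -2026*(-1/189800) = 1013/94900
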